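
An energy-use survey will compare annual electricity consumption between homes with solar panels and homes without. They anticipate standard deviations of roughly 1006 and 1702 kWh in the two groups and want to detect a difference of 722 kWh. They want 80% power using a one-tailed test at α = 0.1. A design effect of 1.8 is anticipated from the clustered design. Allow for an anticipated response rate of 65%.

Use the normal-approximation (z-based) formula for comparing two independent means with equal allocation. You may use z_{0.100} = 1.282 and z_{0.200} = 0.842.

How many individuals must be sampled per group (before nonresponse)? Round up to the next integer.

n = (z_α + z_β)² · (σ₁² + σ₂²) / δ²
  = (1.282 + 0.842)² · (1006² + 1702² = 3908840) / 722²
  = 4.5114 · 3908840 / 521284
  = 33.83
Design effect: 1.8 × 33.83 = 60.89.
Adjust for 65% response: 60.89 / 0.65 = 93.68.
Round up → n = 94 per group.

n = 94 per group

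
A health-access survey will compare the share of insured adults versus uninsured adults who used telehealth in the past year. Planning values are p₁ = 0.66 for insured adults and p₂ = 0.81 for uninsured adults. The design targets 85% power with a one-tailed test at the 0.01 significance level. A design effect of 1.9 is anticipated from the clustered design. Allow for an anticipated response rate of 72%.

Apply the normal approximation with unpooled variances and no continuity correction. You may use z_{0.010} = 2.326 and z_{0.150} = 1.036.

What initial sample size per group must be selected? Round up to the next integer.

n = (z_α + z_β)² · [p₁(1−p₁) + p₂(1−p₂)] / (p₁ − p₂)²
  = (2.326 + 1.036)² · (0.66·0.34 + 0.81·0.19) / (-0.15)²
  = (3.362)² · (0.2244 + 0.1539) / 0.0225
  = 11.3030 · 0.3783 / 0.0225
  = 190.04
Design effect: 1.9 × 190.04 = 361.08.
Adjust for 72% response: 361.08 / 0.72 = 501.50.
Round up → n = 502 per group.

n = 502 per group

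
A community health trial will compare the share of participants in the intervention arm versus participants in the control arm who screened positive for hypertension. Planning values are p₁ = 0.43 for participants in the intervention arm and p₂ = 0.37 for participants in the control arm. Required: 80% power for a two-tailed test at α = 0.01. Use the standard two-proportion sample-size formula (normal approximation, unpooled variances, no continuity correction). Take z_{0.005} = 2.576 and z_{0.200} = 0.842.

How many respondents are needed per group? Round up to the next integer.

n = (z_{α/2} + z_β)² · [p₁(1−p₁) + p₂(1−p₂)] / (p₁ − p₂)²
  = (2.576 + 0.842)² · (0.43·0.57 + 0.37·0.63) / (0.06)²
  = (3.418)² · (0.2451 + 0.2331) / 0.0036
  = 11.6827 · 0.4782 / 0.0036
  = 1551.86
Round up → n = 1552 per group.

n = 1552 per group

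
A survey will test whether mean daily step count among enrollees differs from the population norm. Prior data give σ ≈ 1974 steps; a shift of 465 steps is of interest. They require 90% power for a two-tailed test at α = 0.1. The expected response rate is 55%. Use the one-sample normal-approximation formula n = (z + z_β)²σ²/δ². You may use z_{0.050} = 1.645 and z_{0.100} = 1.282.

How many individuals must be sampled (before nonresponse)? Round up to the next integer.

n = (z_{α/2} + z_β)² · σ² / δ²
  = (1.645 + 1.282)² · 1974² / 465²
  = 8.5673 · 3896676 / 216225
  = 154.40
Adjust for 55% response: 154.40 / 0.55 = 280.72.
Round up → n = 281.

n = 281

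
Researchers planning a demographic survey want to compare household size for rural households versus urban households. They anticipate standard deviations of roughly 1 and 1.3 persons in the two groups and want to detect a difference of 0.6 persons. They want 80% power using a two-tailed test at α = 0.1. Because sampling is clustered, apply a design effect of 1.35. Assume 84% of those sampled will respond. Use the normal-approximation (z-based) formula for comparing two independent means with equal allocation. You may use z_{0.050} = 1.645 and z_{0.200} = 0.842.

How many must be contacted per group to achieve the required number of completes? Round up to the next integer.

n = 75 per group

n = (z_{α/2} + z_β)² · (σ₁² + σ₂²) / δ²
  = (1.645 + 0.842)² · (1² + 1.3² = 2.69) / 0.6²
  = 6.1852 · 2.69 / 0.36
  = 46.22
Design effect: 1.35 × 46.22 = 62.39.
Adjust for 84% response: 62.39 / 0.84 = 74.28.
Round up → n = 75 per group.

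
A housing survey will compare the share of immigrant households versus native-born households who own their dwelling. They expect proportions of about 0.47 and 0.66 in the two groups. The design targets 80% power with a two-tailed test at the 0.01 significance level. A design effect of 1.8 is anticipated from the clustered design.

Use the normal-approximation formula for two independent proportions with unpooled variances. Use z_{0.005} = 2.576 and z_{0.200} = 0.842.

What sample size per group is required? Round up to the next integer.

n = 276 per group

n = (z_{α/2} + z_β)² · [p₁(1−p₁) + p₂(1−p₂)] / (p₁ − p₂)²
  = (2.576 + 0.842)² · (0.47·0.53 + 0.66·0.34) / (-0.19)²
  = (3.418)² · (0.2491 + 0.2244) / 0.0361
  = 11.6827 · 0.4735 / 0.0361
  = 153.23
Design effect: 1.8 × 153.23 = 275.82.
Round up → n = 276 per group.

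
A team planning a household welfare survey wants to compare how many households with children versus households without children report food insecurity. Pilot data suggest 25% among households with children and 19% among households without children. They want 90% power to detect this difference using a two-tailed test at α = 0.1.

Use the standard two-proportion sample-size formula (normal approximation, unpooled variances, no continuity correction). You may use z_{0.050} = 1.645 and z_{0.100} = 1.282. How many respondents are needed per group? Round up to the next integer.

n = 813 per group

n = (z_{α/2} + z_β)² · [p₁(1−p₁) + p₂(1−p₂)] / (p₁ − p₂)²
  = (1.645 + 1.282)² · (0.25·0.75 + 0.19·0.81) / (0.06)²
  = (2.927)² · (0.1875 + 0.1539) / 0.0036
  = 8.5673 · 0.3414 / 0.0036
  = 812.47
Round up → n = 813 per group.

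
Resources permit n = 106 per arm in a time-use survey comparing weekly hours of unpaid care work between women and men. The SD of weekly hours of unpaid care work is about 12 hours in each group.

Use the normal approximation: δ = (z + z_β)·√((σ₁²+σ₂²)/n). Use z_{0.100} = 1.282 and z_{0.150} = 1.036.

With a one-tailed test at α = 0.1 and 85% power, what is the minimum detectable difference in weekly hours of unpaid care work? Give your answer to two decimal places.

δ = (z_α + z_β) · √((σ₁²+σ₂²)/n)
  = (1.282 + 1.036) · √(288/106)
  = 2.318 · √2.717
  = 2.318 · 1.6483
  = 3.8208

Minimum detectable difference ≈ 3.82 hours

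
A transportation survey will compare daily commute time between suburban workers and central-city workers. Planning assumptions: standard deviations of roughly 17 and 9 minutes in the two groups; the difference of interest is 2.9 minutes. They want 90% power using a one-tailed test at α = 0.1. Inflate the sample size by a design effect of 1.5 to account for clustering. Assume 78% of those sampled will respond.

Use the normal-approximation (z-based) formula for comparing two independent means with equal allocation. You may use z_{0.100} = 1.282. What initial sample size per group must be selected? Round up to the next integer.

n = (z_α + z_β)² · (σ₁² + σ₂²) / δ²
  = (1.282 + 1.282)² · (17² + 9² = 370) / 2.9²
  = 6.5741 · 370 / 8.41
  = 289.23
Design effect: 1.5 × 289.23 = 433.84.
Adjust for 78% response: 433.84 / 0.78 = 556.21.
Round up → n = 557 per group.

n = 557 per group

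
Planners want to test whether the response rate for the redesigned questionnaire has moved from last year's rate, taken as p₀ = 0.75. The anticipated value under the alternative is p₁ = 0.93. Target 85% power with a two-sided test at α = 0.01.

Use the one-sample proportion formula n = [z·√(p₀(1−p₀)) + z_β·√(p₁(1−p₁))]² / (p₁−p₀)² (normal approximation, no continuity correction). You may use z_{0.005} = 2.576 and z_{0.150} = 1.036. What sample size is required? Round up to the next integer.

n = [z_{α/2}·√(p₀q₀) + z_β·√(p₁q₁)]² / (p₁ − p₀)²
  = [2.576·√(0.75·0.25) + 1.036·√(0.93·0.07)]² / (0.18)²
  = [2.576·0.4330 + 1.036·0.2551]² / 0.0324
  = [1.3798]² / 0.0324
  = 58.76
Round up → n = 59.

n = 59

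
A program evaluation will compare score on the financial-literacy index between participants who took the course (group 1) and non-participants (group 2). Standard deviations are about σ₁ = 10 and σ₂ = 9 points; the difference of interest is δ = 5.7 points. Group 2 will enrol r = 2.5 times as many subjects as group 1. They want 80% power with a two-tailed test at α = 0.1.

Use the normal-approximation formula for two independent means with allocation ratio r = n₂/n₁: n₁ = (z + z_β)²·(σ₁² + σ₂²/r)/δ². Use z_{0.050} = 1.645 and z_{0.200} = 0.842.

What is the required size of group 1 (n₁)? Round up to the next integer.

n₁ = 26

n₁ = (z_{α/2} + z_β)² · (σ₁² + σ₂²/r) / δ²
   = (1.645 + 0.842)² · (10² + 9²/2.5) / 5.7²
   = 6.1852 · (100 + 32.4) / 32.49
   = 6.1852 · 132.4 / 32.49
   = 25.21
Round up → n₁ = 26; n₂ = r·n₁ = 2.5 × 26 = 65.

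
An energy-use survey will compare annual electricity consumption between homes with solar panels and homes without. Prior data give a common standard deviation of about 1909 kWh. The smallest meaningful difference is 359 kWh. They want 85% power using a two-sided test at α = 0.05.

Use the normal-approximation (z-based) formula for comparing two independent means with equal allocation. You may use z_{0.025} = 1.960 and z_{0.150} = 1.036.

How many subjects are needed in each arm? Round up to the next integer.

n = (z_{α/2} + z_β)² · (σ₁² + σ₂²) / δ²
  = (1.960 + 1.036)² · (2·1909² = 7288562) / 359²
  = 8.9760 · 7288562 / 128881
  = 507.62
Round up → n = 508 per group.

n = 508 per group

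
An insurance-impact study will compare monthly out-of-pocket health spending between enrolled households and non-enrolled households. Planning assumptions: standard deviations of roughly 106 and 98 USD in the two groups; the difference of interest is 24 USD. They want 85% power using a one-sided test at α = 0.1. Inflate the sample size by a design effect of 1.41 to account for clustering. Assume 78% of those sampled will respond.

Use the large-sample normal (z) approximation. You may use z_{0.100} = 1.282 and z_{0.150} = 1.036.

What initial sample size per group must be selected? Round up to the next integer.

n = (z_α + z_β)² · (σ₁² + σ₂²) / δ²
  = (1.282 + 1.036)² · (106² + 98² = 20840) / 24²
  = 5.3731 · 20840 / 576
  = 194.40
Design effect: 1.41 × 194.40 = 274.11.
Adjust for 78% response: 274.11 / 0.78 = 351.42.
Round up → n = 352 per group.

n = 352 per group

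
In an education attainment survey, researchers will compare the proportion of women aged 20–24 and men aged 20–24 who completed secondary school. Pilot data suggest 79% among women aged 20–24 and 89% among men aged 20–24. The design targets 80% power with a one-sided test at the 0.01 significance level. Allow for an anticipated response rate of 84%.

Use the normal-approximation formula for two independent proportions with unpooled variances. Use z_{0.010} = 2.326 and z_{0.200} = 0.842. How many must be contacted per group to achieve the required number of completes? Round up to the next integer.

n = (z_α + z_β)² · [p₁(1−p₁) + p₂(1−p₂)] / (p₁ − p₂)²
  = (2.326 + 0.842)² · (0.79·0.21 + 0.89·0.11) / (-0.10)²
  = (3.168)² · (0.1659 + 0.0979) / 0.0100
  = 10.0362 · 0.2638 / 0.0100
  = 264.76
Adjust for 84% response: 264.76 / 0.84 = 315.19.
Round up → n = 316 per group.

n = 316 per group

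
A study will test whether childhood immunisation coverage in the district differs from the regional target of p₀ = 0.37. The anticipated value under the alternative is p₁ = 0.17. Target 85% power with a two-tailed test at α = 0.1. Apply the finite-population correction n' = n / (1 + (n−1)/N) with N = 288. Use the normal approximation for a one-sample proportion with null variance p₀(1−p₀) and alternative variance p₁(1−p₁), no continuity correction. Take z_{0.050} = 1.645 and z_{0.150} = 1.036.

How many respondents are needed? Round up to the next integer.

n = 32

n = [z_{α/2}·√(p₀q₀) + z_β·√(p₁q₁)]² / (p₁ − p₀)²
  = [1.645·√(0.37·0.63) + 1.036·√(0.17·0.83)]² / (-0.20)²
  = [1.645·0.4828 + 1.036·0.3756]² / 0.0400
  = [1.1834]² / 0.0400
  = 35.01
Finite-population correction (N = 288): 35.01 / (1 + (35.01 − 1)/288) = 31.31.
Round up → n = 32.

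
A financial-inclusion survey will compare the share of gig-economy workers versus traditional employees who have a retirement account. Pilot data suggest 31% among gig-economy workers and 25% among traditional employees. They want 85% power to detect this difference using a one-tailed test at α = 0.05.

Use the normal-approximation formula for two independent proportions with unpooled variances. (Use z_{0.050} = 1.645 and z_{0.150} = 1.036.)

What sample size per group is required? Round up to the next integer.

n = 802 per group

n = (z_α + z_β)² · [p₁(1−p₁) + p₂(1−p₂)] / (p₁ − p₂)²
  = (1.645 + 1.036)² · (0.31·0.69 + 0.25·0.75) / (0.06)²
  = (2.681)² · (0.2139 + 0.1875) / 0.0036
  = 7.1878 · 0.4014 / 0.0036
  = 801.44
Round up → n = 802 per group.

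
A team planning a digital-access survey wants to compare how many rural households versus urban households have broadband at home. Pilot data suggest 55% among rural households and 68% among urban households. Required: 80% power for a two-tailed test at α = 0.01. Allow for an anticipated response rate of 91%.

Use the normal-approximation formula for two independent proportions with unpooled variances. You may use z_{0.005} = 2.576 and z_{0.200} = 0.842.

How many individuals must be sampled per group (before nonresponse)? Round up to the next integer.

n = (z_{α/2} + z_β)² · [p₁(1−p₁) + p₂(1−p₂)] / (p₁ − p₂)²
  = (2.576 + 0.842)² · (0.55·0.45 + 0.68·0.32) / (-0.13)²
  = (3.418)² · (0.2475 + 0.2176) / 0.0169
  = 11.6827 · 0.4651 / 0.0169
  = 321.52
Adjust for 91% response: 321.52 / 0.91 = 353.32.
Round up → n = 354 per group.

n = 354 per group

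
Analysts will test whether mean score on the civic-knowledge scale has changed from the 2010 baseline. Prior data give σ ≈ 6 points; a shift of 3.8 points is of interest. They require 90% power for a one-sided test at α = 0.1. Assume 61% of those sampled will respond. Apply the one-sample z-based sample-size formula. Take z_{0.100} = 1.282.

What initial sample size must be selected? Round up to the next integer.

n = (z_α + z_β)² · σ² / δ²
  = (1.282 + 1.282)² · 6² / 3.8²
  = 6.5741 · 36 / 14.44
  = 16.39
Adjust for 61% response: 16.39 / 0.61 = 26.87.
Round up → n = 27.

n = 27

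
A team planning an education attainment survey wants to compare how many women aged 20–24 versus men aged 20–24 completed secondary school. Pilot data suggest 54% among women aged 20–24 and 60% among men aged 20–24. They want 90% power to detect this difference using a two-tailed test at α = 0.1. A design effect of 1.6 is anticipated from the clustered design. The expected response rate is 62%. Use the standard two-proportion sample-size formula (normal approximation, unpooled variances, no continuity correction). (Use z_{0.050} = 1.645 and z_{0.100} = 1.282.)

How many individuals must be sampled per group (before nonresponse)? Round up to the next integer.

n = (z_{α/2} + z_β)² · [p₁(1−p₁) + p₂(1−p₂)] / (p₁ − p₂)²
  = (1.645 + 1.282)² · (0.54·0.46 + 0.60·0.40) / (-0.06)²
  = (2.927)² · (0.2484 + 0.2400) / 0.0036
  = 8.5673 · 0.4884 / 0.0036
  = 1162.30
Design effect: 1.6 × 1162.30 = 1859.68.
Adjust for 62% response: 1859.68 / 0.62 = 2999.49.
Round up → n = 3000 per group.

n = 3000 per group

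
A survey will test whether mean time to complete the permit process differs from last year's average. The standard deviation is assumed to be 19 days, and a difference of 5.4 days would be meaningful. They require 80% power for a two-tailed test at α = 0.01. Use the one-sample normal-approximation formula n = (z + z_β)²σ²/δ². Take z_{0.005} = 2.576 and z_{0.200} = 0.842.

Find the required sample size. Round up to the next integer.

n = (z_{α/2} + z_β)² · σ² / δ²
  = (2.576 + 0.842)² · 19² / 5.4²
  = 11.6827 · 361 / 29.16
  = 144.63
Round up → n = 145.

n = 145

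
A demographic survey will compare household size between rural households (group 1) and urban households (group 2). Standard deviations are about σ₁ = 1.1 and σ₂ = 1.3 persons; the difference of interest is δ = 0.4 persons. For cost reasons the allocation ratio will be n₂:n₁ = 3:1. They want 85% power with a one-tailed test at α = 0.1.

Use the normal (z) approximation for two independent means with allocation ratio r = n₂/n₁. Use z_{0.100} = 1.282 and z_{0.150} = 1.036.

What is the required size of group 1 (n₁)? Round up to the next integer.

n₁ = (z_α + z_β)² · (σ₁² + σ₂²/r) / δ²
   = (1.282 + 1.036)² · (1.1² + 1.3²/3) / 0.4²
   = 5.3731 · (1.21 + 0.56333) / 0.16
   = 5.3731 · 1.7733 / 0.16
   = 59.55
Round up → n₁ = 60; n₂ = r·n₁ = 3 × 60 = 180.

n₁ = 60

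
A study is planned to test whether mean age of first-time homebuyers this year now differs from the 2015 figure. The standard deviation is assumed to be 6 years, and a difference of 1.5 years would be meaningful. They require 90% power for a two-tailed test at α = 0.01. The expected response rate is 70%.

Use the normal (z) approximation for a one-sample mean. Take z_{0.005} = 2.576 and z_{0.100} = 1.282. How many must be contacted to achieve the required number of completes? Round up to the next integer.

n = (z_{α/2} + z_β)² · σ² / δ²
  = (2.576 + 1.282)² · 6² / 1.5²
  = 14.8842 · 36 / 2.25
  = 238.15
Adjust for 70% response: 238.15 / 0.70 = 340.21.
Round up → n = 341.

n = 341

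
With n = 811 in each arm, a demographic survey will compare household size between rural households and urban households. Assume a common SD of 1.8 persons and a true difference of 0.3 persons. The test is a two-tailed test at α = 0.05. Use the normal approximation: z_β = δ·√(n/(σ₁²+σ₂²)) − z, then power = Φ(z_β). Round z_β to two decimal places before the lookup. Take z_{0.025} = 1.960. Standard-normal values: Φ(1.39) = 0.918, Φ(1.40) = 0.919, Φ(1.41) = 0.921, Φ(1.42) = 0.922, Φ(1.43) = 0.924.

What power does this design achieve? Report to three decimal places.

z_β = δ·√(n/(σ₁²+σ₂²)) − z_{α/2}
    = 0.3 · √(811/6.48) − 1.960
    = 0.3 · 11.18724 − 1.960
    = 3.3562 − 1.960 = 1.3962 → 1.40
Power = Φ(1.40) = 0.919.

Power ≈ 0.919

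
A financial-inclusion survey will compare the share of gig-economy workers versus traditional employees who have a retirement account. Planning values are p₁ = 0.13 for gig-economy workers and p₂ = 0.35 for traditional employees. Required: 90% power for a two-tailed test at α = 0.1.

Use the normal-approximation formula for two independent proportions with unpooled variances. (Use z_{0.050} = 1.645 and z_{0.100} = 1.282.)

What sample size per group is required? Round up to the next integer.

n = (z_{α/2} + z_β)² · [p₁(1−p₁) + p₂(1−p₂)] / (p₁ − p₂)²
  = (1.645 + 1.282)² · (0.13·0.87 + 0.35·0.65) / (-0.22)²
  = (2.927)² · (0.1131 + 0.2275) / 0.0484
  = 8.5673 · 0.3406 / 0.0484
  = 60.29
Round up → n = 61 per group.

n = 61 per group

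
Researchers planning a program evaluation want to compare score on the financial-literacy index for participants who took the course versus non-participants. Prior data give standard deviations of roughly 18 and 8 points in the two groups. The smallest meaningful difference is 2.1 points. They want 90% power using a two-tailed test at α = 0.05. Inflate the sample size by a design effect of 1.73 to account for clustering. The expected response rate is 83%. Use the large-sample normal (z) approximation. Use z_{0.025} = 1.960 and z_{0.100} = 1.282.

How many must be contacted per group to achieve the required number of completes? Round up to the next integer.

n = (z_{α/2} + z_β)² · (σ₁² + σ₂²) / δ²
  = (1.960 + 1.282)² · (18² + 8² = 388) / 2.1²
  = 10.5106 · 388 / 4.41
  = 924.74
Design effect: 1.73 × 924.74 = 1599.80.
Adjust for 83% response: 1599.80 / 0.83 = 1927.47.
Round up → n = 1928 per group.

n = 1928 per group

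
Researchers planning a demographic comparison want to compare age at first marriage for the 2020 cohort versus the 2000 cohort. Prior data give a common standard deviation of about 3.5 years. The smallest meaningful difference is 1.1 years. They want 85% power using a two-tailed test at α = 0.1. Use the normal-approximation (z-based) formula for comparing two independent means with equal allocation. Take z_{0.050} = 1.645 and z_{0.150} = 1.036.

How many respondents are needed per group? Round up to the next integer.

n = (z_{α/2} + z_β)² · (σ₁² + σ₂²) / δ²
  = (1.645 + 1.036)² · (2·3.5² = 24.5) / 1.1²
  = 7.1878 · 24.5 / 1.21
  = 145.54
Round up → n = 146 per group.

n = 146 per group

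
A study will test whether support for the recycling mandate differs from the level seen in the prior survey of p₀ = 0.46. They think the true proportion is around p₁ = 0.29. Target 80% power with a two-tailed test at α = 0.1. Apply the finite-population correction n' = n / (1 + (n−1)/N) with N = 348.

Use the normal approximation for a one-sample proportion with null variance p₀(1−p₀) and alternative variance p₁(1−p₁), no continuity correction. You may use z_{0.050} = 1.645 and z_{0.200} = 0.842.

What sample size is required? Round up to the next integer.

n = [z_{α/2}·√(p₀q₀) + z_β·√(p₁q₁)]² / (p₁ − p₀)²
  = [1.645·√(0.46·0.54) + 0.842·√(0.29·0.71)]² / (-0.17)²
  = [1.645·0.4984 + 0.842·0.4538]² / 0.0289
  = [1.2019]² / 0.0289
  = 49.99
Finite-population correction (N = 348): 49.99 / (1 + (49.99 − 1)/348) = 43.82.
Round up → n = 44.

n = 44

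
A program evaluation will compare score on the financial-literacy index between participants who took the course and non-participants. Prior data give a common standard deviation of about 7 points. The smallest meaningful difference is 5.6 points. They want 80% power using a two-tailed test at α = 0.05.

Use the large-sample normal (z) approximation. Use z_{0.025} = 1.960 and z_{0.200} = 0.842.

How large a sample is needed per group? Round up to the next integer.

n = (z_{α/2} + z_β)² · (σ₁² + σ₂²) / δ²
  = (1.960 + 0.842)² · (2·7² = 98) / 5.6²
  = 7.8512 · 98 / 31.36
  = 24.54
Round up → n = 25 per group.

n = 25 per group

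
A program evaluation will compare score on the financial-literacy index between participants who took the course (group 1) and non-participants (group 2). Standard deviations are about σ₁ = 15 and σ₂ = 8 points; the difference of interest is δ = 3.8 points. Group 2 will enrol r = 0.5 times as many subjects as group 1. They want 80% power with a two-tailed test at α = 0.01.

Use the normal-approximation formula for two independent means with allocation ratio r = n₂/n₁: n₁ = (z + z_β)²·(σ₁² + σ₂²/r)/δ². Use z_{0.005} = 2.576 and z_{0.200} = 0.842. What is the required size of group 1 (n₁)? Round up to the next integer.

n₁ = 286

n₁ = (z_{α/2} + z_β)² · (σ₁² + σ₂²/r) / δ²
   = (2.576 + 0.842)² · (15² + 8²/0.5) / 3.8²
   = 11.6827 · (225 + 128) / 14.44
   = 11.6827 · 353 / 14.44
   = 285.60
Round up → n₁ = 286; n₂ = r·n₁ = 0.5 × 286 = 143.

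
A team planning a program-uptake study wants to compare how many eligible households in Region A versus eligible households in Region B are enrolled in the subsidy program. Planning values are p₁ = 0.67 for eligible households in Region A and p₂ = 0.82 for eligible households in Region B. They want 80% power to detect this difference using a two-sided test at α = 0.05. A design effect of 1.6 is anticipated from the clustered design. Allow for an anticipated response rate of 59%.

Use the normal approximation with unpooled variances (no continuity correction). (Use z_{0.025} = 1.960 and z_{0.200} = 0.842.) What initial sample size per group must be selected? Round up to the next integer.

n = 349 per group

n = (z_{α/2} + z_β)² · [p₁(1−p₁) + p₂(1−p₂)] / (p₁ − p₂)²
  = (1.960 + 0.842)² · (0.67·0.33 + 0.82·0.18) / (-0.15)²
  = (2.802)² · (0.2211 + 0.1476) / 0.0225
  = 7.8512 · 0.3687 / 0.0225
  = 128.66
Design effect: 1.6 × 128.66 = 205.85.
Adjust for 59% response: 205.85 / 0.59 = 348.90.
Round up → n = 349 per group.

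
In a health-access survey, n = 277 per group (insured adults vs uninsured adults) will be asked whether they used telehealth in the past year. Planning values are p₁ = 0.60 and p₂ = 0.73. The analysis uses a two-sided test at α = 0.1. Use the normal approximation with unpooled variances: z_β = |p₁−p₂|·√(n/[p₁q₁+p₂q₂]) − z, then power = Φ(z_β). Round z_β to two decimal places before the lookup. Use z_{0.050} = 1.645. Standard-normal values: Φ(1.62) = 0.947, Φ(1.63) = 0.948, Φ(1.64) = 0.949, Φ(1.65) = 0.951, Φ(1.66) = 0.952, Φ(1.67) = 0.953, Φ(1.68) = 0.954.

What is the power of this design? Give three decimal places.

Power ≈ 0.948

z_β = |p₁−p₂|·√(n/[p₁q₁+p₂q₂]) − z_{α/2}
    = 0.13 · √(277/0.4371) − 1.645
    = 0.13 · 25.1738 − 1.645
    = 3.2726 − 1.645 = 1.6276 → 1.63
Power = Φ(1.63) = 0.948.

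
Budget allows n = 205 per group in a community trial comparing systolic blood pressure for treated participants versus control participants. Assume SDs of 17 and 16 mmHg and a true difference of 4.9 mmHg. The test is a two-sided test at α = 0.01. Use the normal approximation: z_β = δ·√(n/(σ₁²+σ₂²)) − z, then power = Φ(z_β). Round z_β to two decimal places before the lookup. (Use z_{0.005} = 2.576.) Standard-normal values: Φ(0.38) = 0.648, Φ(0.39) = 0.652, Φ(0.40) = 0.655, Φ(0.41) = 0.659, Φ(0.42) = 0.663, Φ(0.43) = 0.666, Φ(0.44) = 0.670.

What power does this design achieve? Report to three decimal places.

Power ≈ 0.666

z_β = δ·√(n/(σ₁²+σ₂²)) − z_{α/2}
    = 4.9 · √(205/545) − 2.576
    = 4.9 · 0.61331 − 2.576
    = 3.0052 − 2.576 = 0.4292 → 0.43
Power = Φ(0.43) = 0.666.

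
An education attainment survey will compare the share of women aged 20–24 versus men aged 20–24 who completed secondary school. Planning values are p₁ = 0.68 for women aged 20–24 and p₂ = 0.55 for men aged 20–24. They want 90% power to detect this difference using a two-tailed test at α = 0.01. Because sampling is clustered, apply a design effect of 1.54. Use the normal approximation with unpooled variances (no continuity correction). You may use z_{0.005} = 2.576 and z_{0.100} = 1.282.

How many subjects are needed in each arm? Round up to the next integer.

n = 631 per group

n = (z_{α/2} + z_β)² · [p₁(1−p₁) + p₂(1−p₂)] / (p₁ − p₂)²
  = (2.576 + 1.282)² · (0.68·0.32 + 0.55·0.45) / (0.13)²
  = (3.858)² · (0.2176 + 0.2475) / 0.0169
  = 14.8842 · 0.4651 / 0.0169
  = 409.62
Design effect: 1.54 × 409.62 = 630.82.
Round up → n = 631 per group.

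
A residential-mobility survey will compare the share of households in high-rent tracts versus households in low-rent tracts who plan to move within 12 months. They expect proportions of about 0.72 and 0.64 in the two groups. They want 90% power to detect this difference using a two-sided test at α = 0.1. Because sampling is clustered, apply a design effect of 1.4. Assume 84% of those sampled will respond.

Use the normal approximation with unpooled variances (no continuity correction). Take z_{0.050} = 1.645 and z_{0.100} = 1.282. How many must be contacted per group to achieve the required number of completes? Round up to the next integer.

n = 964 per group

n = (z_{α/2} + z_β)² · [p₁(1−p₁) + p₂(1−p₂)] / (p₁ − p₂)²
  = (1.645 + 1.282)² · (0.72·0.28 + 0.64·0.36) / (0.08)²
  = (2.927)² · (0.2016 + 0.2304) / 0.0064
  = 8.5673 · 0.4320 / 0.0064
  = 578.29
Design effect: 1.4 × 578.29 = 809.61.
Adjust for 84% response: 809.61 / 0.84 = 963.82.
Round up → n = 964 per group.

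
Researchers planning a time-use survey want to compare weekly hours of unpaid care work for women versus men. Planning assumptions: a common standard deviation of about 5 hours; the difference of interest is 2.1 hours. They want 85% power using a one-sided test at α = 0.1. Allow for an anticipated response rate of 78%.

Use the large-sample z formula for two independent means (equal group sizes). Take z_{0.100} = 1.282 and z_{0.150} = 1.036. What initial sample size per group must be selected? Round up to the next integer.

n = (z_α + z_β)² · (σ₁² + σ₂²) / δ²
  = (1.282 + 1.036)² · (2·5² = 50) / 2.1²
  = 5.3731 · 50 / 4.41
  = 60.92
Adjust for 78% response: 60.92 / 0.78 = 78.10.
Round up → n = 79 per group.

n = 79 per group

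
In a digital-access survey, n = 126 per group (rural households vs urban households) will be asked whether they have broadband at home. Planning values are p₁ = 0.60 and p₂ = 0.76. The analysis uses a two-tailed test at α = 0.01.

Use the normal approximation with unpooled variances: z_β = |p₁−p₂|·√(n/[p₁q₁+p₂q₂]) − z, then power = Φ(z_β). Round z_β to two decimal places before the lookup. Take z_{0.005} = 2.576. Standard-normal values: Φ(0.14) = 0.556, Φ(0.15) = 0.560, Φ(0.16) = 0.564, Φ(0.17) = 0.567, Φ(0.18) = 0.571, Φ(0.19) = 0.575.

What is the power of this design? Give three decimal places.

Power ≈ 0.575

z_β = |p₁−p₂|·√(n/[p₁q₁+p₂q₂]) − z_{α/2}
    = 0.16 · √(126/0.4224) − 2.576
    = 0.16 · 17.2712 − 2.576
    = 2.7634 − 2.576 = 0.1874 → 0.19
Power = Φ(0.19) = 0.575.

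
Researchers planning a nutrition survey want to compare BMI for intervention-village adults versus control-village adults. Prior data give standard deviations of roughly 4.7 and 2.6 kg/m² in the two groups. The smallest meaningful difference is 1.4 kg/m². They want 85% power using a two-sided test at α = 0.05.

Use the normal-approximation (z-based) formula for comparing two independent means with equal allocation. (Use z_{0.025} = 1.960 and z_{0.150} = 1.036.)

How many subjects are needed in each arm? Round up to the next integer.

n = (z_{α/2} + z_β)² · (σ₁² + σ₂²) / δ²
  = (1.960 + 1.036)² · (4.7² + 2.6² = 28.85) / 1.4²
  = 8.9760 · 28.85 / 1.96
  = 132.12
Round up → n = 133 per group.

n = 133 per group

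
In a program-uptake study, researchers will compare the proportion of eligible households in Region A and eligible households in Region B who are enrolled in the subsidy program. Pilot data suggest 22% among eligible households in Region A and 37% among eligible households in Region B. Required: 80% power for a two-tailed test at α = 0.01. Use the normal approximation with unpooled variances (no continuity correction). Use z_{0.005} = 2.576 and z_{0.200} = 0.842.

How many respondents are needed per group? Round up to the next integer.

n = 211 per group

n = (z_{α/2} + z_β)² · [p₁(1−p₁) + p₂(1−p₂)] / (p₁ − p₂)²
  = (2.576 + 0.842)² · (0.22·0.78 + 0.37·0.63) / (-0.15)²
  = (3.418)² · (0.1716 + 0.2331) / 0.0225
  = 11.6827 · 0.4047 / 0.0225
  = 210.13
Round up → n = 211 per group.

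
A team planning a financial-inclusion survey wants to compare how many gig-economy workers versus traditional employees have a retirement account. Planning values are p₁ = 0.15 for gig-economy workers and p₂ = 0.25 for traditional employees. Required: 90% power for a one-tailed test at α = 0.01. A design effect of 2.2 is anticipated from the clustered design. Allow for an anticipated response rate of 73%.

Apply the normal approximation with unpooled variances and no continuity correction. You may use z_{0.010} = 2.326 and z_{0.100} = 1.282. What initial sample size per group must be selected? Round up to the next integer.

n = 1236 per group

n = (z_α + z_β)² · [p₁(1−p₁) + p₂(1−p₂)] / (p₁ − p₂)²
  = (2.326 + 1.282)² · (0.15·0.85 + 0.25·0.75) / (-0.10)²
  = (3.608)² · (0.1275 + 0.1875) / 0.0100
  = 13.0177 · 0.3150 / 0.0100
  = 410.06
Design effect: 2.2 × 410.06 = 902.12.
Adjust for 73% response: 902.12 / 0.73 = 1235.79.
Round up → n = 1236 per group.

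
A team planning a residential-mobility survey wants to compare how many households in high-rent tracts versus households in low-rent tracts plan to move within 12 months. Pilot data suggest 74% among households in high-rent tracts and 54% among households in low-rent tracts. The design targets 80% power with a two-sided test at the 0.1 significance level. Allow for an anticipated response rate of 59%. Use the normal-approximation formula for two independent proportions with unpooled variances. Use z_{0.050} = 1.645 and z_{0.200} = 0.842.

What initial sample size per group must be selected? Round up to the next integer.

n = 116 per group

n = (z_{α/2} + z_β)² · [p₁(1−p₁) + p₂(1−p₂)] / (p₁ − p₂)²
  = (1.645 + 0.842)² · (0.74·0.26 + 0.54·0.46) / (0.20)²
  = (2.487)² · (0.1924 + 0.2484) / 0.0400
  = 6.1852 · 0.4408 / 0.0400
  = 68.16
Adjust for 59% response: 68.16 / 0.59 = 115.53.
Round up → n = 116 per group.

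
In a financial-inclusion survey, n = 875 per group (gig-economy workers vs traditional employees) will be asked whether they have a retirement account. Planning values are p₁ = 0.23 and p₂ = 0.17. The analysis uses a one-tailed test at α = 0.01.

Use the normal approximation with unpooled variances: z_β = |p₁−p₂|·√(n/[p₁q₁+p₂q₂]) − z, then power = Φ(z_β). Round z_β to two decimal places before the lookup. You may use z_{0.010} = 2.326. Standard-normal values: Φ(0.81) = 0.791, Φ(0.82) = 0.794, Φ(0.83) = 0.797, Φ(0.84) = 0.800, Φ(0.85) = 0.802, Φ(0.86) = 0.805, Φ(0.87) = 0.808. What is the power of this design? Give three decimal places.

z_β = |p₁−p₂|·√(n/[p₁q₁+p₂q₂]) − z_α
    = 0.06 · √(875/0.3182) − 2.326
    = 0.06 · 52.4389 − 2.326
    = 3.1463 − 2.326 = 0.8203 → 0.82
Power = Φ(0.82) = 0.794.

Power ≈ 0.794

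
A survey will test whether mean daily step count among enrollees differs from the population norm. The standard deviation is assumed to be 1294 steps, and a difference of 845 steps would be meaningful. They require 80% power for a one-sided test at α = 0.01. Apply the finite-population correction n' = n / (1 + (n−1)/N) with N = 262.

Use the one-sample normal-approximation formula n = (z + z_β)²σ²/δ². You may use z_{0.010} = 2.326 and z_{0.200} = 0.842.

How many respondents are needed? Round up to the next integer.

n = (z_α + z_β)² · σ² / δ²
  = (2.326 + 0.842)² · 1294² / 845²
  = 10.0362 · 1674436 / 714025
  = 23.54
Finite-population correction (N = 262): 23.54 / (1 + (23.54 − 1)/262) = 21.67.
Round up → n = 22.

n = 22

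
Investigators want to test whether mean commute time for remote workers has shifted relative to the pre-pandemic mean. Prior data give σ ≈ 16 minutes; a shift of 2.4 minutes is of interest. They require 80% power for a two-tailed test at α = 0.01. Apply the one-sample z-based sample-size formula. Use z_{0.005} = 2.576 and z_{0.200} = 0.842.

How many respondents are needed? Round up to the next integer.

n = 520

n = (z_{α/2} + z_β)² · σ² / δ²
  = (2.576 + 0.842)² · 16² / 2.4²
  = 11.6827 · 256 / 5.76
  = 519.23
Round up → n = 520.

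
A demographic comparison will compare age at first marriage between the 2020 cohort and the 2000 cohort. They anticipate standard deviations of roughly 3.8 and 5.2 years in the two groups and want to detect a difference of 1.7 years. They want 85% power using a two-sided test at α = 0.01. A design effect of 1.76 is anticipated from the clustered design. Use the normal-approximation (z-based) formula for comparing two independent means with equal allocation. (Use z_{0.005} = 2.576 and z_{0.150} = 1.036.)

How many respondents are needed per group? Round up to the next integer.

n = 330 per group

n = (z_{α/2} + z_β)² · (σ₁² + σ₂²) / δ²
  = (2.576 + 1.036)² · (3.8² + 5.2² = 41.48) / 1.7²
  = 13.0465 · 41.48 / 2.89
  = 187.26
Design effect: 1.76 × 187.26 = 329.57.
Round up → n = 330 per group.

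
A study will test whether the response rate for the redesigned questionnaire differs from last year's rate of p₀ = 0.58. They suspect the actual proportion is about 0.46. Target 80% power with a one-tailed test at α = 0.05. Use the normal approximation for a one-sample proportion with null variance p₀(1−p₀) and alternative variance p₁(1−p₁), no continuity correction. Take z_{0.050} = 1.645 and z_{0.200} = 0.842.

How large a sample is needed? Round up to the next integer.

n = [z_α·√(p₀q₀) + z_β·√(p₁q₁)]² / (p₁ − p₀)²
  = [1.645·√(0.58·0.42) + 0.842·√(0.46·0.54)]² / (-0.12)²
  = [1.645·0.4936 + 0.842·0.4984]² / 0.0144
  = [1.2316]² / 0.0144
  = 105.33
Round up → n = 106.

n = 106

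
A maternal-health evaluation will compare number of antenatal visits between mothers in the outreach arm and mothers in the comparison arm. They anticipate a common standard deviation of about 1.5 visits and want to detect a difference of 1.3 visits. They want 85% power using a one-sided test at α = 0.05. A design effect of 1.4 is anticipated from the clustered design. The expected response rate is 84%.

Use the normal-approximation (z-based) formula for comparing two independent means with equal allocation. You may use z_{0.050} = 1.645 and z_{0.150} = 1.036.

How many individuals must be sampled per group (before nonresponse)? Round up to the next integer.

n = 32 per group

n = (z_α + z_β)² · (σ₁² + σ₂²) / δ²
  = (1.645 + 1.036)² · (2·1.5² = 4.5) / 1.3²
  = 7.1878 · 4.5 / 1.69
  = 19.14
Design effect: 1.4 × 19.14 = 26.79.
Adjust for 84% response: 26.79 / 0.84 = 31.90.
Round up → n = 32 per group.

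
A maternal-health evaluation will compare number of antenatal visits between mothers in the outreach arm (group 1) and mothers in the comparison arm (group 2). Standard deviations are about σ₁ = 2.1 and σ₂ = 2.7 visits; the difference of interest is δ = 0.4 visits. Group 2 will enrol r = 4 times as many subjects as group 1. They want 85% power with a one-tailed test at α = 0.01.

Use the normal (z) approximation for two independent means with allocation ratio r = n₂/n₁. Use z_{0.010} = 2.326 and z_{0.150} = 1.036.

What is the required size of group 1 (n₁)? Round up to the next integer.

n₁ = (z_α + z_β)² · (σ₁² + σ₂²/r) / δ²
   = (2.326 + 1.036)² · (2.1² + 2.7²/4) / 0.4²
   = 11.3030 · (4.41 + 1.8225) / 0.16
   = 11.3030 · 6.2325 / 0.16
   = 440.29
Round up → n₁ = 441; n₂ = r·n₁ = 4 × 441 = 1764.

n₁ = 441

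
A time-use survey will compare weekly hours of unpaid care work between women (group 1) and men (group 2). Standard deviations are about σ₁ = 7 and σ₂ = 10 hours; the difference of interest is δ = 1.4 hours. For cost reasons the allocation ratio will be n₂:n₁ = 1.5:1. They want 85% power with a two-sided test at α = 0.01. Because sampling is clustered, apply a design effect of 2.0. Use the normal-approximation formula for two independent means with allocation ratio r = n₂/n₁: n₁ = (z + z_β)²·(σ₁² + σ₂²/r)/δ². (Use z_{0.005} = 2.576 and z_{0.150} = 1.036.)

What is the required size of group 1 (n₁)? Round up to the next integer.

n₁ = (z_{α/2} + z_β)² · (σ₁² + σ₂²/r) / δ²
   = (2.576 + 1.036)² · (7² + 10²/1.5) / 1.4²
   = 13.0465 · (49 + 66.6667) / 1.96
   = 13.0465 · 115.6667 / 1.96
   = 769.92
Design effect: 2.0 × 769.92 = 1539.85.
Round up → n₁ = 1540; n₂ = r·n₁ = 1.5 × 1540 = 2310.

n₁ = 1540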